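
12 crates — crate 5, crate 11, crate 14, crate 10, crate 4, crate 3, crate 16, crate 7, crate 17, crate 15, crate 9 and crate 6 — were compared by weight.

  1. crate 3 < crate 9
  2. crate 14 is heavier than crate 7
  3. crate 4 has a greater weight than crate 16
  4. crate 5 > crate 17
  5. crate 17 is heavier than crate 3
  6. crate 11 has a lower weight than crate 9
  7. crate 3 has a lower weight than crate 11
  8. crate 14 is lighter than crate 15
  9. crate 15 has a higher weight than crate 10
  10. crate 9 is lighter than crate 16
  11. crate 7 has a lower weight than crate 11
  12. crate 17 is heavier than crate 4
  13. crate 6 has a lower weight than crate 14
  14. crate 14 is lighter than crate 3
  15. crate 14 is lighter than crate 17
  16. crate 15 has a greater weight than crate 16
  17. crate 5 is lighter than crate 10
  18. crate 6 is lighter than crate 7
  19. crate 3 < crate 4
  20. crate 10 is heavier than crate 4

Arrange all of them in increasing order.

crate 6 < crate 7 < crate 14 < crate 3 < crate 11 < crate 9 < crate 16 < crate 4 < crate 17 < crate 5 < crate 10 < crate 15

Each adjacent pair is fixed by a given relation: crate 6 < crate 7; crate 7 < crate 14; crate 14 < crate 3; crate 3 < crate 11; crate 11 < crate 9; crate 9 < crate 16; crate 16 < crate 4; crate 4 < crate 17; crate 17 < crate 5; crate 5 < crate 10; crate 10 < crate 15. Chaining them end to end gives the full order.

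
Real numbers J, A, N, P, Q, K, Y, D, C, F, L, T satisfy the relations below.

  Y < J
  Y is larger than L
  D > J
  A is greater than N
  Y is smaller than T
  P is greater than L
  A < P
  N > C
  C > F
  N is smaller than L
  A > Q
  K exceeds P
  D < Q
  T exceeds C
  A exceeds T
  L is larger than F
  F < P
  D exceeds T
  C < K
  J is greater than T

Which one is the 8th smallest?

Piecing the relations together gives one ordering: F < C < N < L < Y < T < J < D < Q < A < P < K.
The 8th smallest is D.

D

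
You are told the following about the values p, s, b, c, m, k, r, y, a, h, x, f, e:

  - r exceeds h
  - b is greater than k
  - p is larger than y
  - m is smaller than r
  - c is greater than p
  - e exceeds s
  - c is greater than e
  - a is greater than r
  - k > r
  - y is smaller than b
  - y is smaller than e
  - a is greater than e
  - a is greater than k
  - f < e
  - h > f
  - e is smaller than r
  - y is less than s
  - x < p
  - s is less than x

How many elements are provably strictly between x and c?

The relations place x below c. An element lies strictly between them when it is forced above x and also forced below c.
Above x: {p}. Below c: {y, s, f, e, p}.
Intersection: {p} — 1.

1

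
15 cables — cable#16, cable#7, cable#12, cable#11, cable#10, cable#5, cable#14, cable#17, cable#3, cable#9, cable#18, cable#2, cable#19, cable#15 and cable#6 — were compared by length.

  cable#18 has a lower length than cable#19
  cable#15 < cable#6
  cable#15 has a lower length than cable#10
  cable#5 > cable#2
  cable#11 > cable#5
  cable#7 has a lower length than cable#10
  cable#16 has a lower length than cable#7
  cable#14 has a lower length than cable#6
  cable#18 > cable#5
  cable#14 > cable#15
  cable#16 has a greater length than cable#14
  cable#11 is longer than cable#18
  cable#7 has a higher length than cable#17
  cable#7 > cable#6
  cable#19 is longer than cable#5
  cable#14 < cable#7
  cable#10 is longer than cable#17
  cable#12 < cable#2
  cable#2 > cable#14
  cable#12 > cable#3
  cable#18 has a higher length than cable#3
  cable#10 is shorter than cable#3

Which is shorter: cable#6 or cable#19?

Following the relations from cable#6: cable#6 < cable#7 < cable#10 < cable#3 < cable#12 < cable#2 < cable#5 < cable#18 < cable#19.
So cable#6 < cable#19; cable#6 is the shorter of the two.

cable#6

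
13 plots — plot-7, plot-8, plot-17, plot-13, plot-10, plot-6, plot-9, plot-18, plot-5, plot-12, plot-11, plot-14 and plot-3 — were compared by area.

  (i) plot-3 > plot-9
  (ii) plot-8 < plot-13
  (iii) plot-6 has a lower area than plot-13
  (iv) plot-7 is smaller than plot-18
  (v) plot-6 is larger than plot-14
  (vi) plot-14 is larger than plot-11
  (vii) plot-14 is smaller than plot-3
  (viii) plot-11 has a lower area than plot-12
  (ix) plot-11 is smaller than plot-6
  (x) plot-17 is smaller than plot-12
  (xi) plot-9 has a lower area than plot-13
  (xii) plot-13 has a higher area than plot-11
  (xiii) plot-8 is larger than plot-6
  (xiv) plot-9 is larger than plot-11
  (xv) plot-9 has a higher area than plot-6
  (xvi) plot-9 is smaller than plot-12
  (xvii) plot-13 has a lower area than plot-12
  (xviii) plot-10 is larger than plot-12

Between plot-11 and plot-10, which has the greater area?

plot-10

plot-11 < plot-14 and plot-14 < plot-6 give plot-11 < plot-6.
With plot-6 < plot-9: plot-11 < plot-14 < plot-6 < plot-9.
Then plot-9 < plot-13 extends the chain to plot-13.
Then plot-13 < plot-12 extends the chain to plot-12.
Then plot-12 < plot-10 extends the chain to plot-10.
So plot-11 < plot-10; plot-10 is the larger of the two.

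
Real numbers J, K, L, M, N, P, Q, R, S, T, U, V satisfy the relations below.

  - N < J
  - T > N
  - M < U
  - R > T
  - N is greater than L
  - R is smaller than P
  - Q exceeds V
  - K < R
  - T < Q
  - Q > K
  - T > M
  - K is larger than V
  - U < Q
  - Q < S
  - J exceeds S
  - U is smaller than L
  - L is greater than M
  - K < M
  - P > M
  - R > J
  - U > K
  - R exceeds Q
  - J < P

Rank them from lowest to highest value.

V < K < M < U < L < N < T < Q < S < J < R < P

Each adjacent pair is fixed by a given relation: V < K; K < M; M < U; U < L; L < N; N < T; T < Q; Q < S; S < J; J < R; R < P. Chaining them end to end gives the full order.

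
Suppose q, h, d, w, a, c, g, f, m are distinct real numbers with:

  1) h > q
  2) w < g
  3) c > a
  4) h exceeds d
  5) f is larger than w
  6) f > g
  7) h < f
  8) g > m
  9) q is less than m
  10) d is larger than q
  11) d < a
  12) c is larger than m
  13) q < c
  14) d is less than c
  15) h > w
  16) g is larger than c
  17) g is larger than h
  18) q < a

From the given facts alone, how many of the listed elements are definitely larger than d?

The elements the relations force above d are h, a, c, g, f — no chain reaches any other.
That is 5.

5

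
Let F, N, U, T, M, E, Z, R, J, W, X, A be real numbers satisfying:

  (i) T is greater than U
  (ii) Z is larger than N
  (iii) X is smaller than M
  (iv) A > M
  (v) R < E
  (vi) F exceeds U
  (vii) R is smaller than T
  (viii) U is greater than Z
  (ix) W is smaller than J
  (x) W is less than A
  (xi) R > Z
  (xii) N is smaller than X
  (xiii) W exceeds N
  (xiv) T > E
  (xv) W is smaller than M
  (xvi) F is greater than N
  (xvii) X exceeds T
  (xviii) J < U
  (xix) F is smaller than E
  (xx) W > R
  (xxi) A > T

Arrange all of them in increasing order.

N < Z < R < W < J < U < F < E < T < X < M < A

Each adjacent pair is fixed by a given relation: N < Z; Z < R; R < W; W < J; J < U; U < F; F < E; E < T; T < X; X < M; M < A. Chaining them end to end gives the full order.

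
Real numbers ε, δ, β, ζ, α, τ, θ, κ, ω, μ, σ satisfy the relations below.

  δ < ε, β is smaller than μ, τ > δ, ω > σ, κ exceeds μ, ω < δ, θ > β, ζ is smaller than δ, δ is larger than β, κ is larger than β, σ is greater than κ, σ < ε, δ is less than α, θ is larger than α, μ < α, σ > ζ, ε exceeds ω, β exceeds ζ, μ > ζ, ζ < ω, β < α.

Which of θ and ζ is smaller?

Following the relations from ζ: ζ < β < μ < κ < σ < ω < δ < α < θ.
So ζ < θ; ζ is the smaller of the two.

ζ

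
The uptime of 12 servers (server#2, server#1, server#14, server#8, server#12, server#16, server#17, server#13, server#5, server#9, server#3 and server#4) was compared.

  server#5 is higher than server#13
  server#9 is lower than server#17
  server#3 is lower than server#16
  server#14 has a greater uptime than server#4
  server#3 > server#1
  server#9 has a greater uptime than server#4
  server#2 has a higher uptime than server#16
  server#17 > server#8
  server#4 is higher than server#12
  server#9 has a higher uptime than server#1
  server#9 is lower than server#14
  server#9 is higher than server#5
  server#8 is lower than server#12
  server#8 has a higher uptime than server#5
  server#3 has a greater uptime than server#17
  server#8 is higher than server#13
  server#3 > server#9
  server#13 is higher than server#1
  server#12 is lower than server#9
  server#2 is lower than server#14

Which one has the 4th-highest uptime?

server#3

Chaining the given pairs: server#1 < server#13 < server#5 < server#8 < server#12 < server#4 < server#9 < server#17 < server#3 < server#16 < server#2 < server#14.
Counting 4 from the largest end gives server#3.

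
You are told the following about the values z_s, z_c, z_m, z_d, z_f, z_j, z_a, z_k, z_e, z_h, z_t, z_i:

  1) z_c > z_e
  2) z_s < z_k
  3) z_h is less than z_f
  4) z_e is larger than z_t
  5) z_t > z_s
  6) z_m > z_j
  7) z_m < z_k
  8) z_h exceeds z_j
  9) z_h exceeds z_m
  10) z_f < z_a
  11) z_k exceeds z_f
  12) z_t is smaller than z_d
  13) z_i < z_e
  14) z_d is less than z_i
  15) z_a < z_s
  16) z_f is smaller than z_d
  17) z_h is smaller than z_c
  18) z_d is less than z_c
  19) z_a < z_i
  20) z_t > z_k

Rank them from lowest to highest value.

z_j < z_m < z_h < z_f < z_a < z_s < z_k < z_t < z_d < z_i < z_e < z_c

Nothing is placed below z_j, so it is least; from there z_j < z_m; z_m < z_h; z_h < z_f; z_f < z_a; z_a < z_s; z_s < z_k; z_k < z_t; z_t < z_d; z_d < z_i; z_i < z_e; z_e < z_c, each given directly.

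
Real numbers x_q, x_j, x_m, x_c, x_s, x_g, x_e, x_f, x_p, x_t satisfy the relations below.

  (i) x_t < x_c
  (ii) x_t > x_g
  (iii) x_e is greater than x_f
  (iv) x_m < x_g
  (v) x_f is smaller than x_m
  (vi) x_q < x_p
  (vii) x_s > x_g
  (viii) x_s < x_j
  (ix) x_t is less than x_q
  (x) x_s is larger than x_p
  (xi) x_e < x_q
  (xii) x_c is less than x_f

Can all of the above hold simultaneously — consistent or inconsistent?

inconsistent

Chaining the given relations yields x_m < x_g < x_t < x_c < x_f, so x_m < x_f. But one relation states x_f < x_m. These cannot both hold.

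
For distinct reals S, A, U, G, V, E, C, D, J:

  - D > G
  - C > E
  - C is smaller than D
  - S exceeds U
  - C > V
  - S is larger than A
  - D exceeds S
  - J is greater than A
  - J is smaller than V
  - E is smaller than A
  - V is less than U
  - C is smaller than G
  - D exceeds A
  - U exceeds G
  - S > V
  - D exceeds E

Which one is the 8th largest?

A

Piecing the relations together gives one ordering: E < A < J < V < C < G < U < S < D.
Counting 8 from the largest end gives A.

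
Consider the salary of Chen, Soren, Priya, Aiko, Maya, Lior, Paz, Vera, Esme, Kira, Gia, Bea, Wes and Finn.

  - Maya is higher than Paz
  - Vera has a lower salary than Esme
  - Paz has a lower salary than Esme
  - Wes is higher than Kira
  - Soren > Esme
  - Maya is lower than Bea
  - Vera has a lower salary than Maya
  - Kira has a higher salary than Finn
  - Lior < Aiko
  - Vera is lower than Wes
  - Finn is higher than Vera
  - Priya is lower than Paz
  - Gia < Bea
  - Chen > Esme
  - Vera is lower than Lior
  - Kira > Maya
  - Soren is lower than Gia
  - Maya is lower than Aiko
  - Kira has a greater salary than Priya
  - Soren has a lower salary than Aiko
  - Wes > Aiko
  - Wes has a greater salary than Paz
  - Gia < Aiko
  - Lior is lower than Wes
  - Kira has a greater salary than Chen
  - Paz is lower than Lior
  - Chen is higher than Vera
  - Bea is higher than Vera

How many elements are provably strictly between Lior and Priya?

Chaining upward from Priya reaches: Paz, Maya, Esme, Soren, Gia, Chen, Kira, Aiko, Bea, Wes.
Chaining downward from Lior reaches: Vera, Paz.
Strictly between Priya and Lior are those in both lists: Paz — 1 element.

1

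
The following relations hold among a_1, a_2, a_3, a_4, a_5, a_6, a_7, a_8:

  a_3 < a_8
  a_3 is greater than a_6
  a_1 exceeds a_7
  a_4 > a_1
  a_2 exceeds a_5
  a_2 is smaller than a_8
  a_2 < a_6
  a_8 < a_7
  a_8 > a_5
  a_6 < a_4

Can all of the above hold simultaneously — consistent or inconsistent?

consistent

Every relation is compatible with a_5 < a_2 < a_6 < a_3 < a_8 < a_7 < a_1 < a_4; the set is consistent.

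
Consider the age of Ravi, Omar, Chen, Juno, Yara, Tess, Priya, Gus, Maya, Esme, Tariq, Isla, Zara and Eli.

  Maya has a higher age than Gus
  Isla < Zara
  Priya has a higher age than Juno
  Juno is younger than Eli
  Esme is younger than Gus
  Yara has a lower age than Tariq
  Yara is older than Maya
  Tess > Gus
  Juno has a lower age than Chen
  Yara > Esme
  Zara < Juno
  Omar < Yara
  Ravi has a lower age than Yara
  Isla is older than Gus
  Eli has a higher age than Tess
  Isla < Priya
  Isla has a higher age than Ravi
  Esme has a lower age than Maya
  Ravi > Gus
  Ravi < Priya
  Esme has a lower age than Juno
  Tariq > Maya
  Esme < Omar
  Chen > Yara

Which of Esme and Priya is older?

Esme < Gus and Gus < Ravi give Esme < Ravi.
With Ravi < Isla: Esme < Gus < Ravi < Isla.
Then Isla < Zara extends the chain to Zara.
Then Zara < Juno extends the chain to Juno.
Then Juno < Priya extends the chain to Priya.
So Esme < Priya; Priya is the older of the two.

Priya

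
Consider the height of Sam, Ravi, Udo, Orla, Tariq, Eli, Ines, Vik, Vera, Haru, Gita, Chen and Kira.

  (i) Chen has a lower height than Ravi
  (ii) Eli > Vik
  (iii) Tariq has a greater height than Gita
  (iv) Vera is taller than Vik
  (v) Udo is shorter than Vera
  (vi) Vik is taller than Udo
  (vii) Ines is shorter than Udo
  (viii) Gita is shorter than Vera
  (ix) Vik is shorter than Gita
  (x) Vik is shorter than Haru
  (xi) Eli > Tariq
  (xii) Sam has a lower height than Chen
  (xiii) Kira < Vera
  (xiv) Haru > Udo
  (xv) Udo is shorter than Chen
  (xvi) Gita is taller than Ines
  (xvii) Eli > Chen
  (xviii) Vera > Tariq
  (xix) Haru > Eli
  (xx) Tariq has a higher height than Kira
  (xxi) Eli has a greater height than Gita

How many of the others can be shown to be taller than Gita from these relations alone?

The elements the relations force above Gita are Tariq, Vera, Eli, Haru — no chain reaches any other.
That is 4.

4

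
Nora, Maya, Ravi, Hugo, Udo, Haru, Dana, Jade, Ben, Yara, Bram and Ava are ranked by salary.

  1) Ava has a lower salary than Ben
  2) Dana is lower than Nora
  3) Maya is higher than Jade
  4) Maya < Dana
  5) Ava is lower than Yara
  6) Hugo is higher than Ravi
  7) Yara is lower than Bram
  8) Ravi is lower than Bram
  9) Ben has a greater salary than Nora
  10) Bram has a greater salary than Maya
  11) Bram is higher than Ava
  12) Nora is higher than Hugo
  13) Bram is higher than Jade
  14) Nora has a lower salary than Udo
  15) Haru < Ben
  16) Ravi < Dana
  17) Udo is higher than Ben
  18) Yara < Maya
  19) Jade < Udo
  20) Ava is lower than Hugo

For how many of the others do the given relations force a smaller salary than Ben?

9

Directly below Ben: Ava, Haru, Nora.
One step further: Hugo, Dana (5 so far).
One step further: Ravi, Maya (7 so far).
One step further: Jade, Yara (9 so far).
Nothing else is reachable below Ben; 9 in all.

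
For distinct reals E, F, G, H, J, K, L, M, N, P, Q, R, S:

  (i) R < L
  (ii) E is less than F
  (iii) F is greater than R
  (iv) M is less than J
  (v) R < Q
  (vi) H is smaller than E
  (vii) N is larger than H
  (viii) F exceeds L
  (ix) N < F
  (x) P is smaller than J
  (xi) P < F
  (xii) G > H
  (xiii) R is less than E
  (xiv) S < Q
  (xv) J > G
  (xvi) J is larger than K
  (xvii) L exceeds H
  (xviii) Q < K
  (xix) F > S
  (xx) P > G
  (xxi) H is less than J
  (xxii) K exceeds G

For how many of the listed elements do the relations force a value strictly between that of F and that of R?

Chaining upward from R reaches: Q, L, E, K, J.
Chaining downward from F reaches: H, S, L, G, P, E, N.
Strictly between R and F are those in both lists: L, E — 2 elements.

2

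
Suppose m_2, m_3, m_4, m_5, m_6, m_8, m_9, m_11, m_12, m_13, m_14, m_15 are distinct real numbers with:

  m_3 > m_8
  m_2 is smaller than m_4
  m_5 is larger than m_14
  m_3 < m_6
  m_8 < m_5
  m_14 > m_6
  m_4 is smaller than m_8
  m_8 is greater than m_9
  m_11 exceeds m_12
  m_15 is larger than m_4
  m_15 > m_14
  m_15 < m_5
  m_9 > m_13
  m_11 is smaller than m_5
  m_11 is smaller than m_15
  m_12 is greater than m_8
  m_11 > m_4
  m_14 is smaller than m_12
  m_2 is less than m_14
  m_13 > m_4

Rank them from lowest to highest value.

m_2 < m_4 < m_13 < m_9 < m_8 < m_3 < m_6 < m_14 < m_12 < m_11 < m_15 < m_5

Each adjacent pair is fixed by a given relation: m_2 < m_4; m_4 < m_13; m_13 < m_9; m_9 < m_8; m_8 < m_3; m_3 < m_6; m_6 < m_14; m_14 < m_12; m_12 < m_11; m_11 < m_15; m_15 < m_5. Chaining them end to end gives the full order.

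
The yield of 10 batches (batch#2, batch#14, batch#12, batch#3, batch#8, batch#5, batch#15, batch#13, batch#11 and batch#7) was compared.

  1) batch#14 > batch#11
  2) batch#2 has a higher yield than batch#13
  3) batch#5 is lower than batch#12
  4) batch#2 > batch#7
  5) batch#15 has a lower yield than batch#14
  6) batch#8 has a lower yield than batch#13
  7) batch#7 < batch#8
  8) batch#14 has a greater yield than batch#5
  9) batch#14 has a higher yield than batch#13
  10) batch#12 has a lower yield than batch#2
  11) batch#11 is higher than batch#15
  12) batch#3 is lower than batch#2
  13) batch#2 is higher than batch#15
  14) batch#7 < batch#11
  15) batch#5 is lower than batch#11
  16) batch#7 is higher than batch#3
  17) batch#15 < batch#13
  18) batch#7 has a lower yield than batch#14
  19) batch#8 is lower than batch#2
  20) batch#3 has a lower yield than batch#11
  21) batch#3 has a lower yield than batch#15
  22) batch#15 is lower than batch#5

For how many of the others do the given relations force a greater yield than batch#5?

4

The elements the relations force above batch#5 are batch#12, batch#11, batch#14, batch#2 — no chain reaches any other.
That is 4.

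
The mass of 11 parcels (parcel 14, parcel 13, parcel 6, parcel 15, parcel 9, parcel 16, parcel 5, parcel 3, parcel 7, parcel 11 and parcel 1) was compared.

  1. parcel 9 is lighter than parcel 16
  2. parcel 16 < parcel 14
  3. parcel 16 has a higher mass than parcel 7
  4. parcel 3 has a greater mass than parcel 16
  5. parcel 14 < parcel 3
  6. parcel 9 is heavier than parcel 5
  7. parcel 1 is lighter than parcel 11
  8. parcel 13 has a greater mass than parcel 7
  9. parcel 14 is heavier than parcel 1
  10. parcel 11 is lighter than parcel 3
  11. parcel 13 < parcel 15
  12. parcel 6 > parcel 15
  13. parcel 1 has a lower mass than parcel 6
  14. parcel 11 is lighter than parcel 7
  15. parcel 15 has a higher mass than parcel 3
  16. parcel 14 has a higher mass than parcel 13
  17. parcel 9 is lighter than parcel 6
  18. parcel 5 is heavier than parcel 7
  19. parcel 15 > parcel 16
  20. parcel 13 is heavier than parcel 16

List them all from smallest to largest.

parcel 1 < parcel 11 < parcel 7 < parcel 5 < parcel 9 < parcel 16 < parcel 13 < parcel 14 < parcel 3 < parcel 15 < parcel 6

The consecutive links are each given: parcel 1 < parcel 11; parcel 11 < parcel 7; parcel 7 < parcel 5; parcel 5 < parcel 9; parcel 9 < parcel 16; parcel 16 < parcel 13; parcel 13 < parcel 14; parcel 14 < parcel 3; parcel 3 < parcel 15; parcel 15 < parcel 6.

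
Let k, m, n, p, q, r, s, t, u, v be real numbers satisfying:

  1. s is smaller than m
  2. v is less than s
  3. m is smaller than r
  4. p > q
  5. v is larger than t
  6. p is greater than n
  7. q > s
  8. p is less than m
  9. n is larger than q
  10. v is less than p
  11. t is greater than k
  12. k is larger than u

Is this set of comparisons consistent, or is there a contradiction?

consistent

Every relation is compatible with u < k < t < v < s < q < n < p < m < r; the set is consistent.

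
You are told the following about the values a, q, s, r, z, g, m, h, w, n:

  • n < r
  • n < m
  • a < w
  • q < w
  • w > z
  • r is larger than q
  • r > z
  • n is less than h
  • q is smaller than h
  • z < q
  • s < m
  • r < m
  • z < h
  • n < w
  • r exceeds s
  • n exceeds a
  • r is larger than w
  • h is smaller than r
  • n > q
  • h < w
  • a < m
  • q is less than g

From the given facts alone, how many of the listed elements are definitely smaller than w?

5

Directly below w: z, q, a, n, h.
No other element is forced below w by the given relations, so the count is 5.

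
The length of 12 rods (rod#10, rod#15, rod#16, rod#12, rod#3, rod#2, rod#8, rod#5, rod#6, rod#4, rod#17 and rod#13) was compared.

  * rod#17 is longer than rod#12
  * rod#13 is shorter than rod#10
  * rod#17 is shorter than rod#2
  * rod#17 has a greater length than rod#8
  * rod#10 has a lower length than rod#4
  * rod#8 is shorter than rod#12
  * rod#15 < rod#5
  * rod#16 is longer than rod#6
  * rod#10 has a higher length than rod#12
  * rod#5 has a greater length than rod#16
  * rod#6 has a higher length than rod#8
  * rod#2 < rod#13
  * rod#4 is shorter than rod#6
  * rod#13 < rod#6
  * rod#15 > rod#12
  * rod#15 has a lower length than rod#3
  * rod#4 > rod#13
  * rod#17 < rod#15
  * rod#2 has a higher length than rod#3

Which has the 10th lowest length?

rod#6

Piecing the relations together gives one ordering: rod#8 < rod#12 < rod#17 < rod#15 < rod#3 < rod#2 < rod#13 < rod#10 < rod#4 < rod#6 < rod#16 < rod#5.
Counting 10 from the smallest end gives rod#6.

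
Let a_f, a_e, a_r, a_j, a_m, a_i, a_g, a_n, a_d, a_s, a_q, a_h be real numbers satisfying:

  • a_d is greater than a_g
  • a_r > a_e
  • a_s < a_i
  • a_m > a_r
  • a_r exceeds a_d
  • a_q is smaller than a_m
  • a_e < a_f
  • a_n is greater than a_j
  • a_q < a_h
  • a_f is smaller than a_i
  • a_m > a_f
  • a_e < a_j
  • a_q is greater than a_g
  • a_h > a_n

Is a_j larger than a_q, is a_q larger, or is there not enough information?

Following every chain through a_j: above a_j we get a_n, a_h; below a_j we get a_e.
a_q is not reached, and no chain runs the other way from a_q to a_j.
So the given relations leave the order of a_j and a_q undetermined.

undetermined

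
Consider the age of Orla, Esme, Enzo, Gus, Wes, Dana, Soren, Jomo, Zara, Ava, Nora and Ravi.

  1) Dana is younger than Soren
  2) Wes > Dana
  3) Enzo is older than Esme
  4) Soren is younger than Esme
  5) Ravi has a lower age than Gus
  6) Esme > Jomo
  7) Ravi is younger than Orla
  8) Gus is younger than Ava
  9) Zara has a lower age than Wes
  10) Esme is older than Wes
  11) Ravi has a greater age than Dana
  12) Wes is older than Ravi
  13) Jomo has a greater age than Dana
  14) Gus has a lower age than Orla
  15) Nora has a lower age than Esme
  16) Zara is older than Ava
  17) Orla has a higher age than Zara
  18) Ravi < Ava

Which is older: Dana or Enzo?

Link the given pairs in sequence: Dana < Ravi; Ravi < Gus; Gus < Ava; Ava < Zara; Zara < Wes; Wes < Esme; Esme < Enzo.
Chaining these gives Dana < Ravi < Gus < Ava < Zara < Wes < Esme < Enzo.
So Dana < Enzo; Enzo is the older of the two.

Enzo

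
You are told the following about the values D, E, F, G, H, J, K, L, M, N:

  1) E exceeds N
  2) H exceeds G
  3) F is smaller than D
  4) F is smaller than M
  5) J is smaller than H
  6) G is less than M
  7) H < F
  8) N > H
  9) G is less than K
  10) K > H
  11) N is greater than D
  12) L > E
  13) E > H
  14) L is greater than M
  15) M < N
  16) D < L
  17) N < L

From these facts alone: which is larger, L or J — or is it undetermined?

Link the given pairs in sequence: J < H; H < F; F < D; D < N; N < E; E < L.
Together: J < H < F < D < N < E < L.
So L is larger.

L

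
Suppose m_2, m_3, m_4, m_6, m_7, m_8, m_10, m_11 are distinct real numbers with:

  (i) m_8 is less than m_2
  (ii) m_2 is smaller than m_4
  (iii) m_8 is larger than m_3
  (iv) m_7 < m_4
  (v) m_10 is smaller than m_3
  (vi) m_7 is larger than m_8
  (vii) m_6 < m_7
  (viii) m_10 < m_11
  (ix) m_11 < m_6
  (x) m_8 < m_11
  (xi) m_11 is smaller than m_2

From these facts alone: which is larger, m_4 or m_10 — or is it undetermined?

m_4

m_10 < m_3 and m_3 < m_8 give m_10 < m_8.
Then m_8 < m_11 extends the chain to m_11.
Then m_11 < m_2 extends the chain to m_2.
With m_2 < m_4: m_10 < m_3 < m_8 < m_11 < m_2 < m_4.
So m_4 is larger.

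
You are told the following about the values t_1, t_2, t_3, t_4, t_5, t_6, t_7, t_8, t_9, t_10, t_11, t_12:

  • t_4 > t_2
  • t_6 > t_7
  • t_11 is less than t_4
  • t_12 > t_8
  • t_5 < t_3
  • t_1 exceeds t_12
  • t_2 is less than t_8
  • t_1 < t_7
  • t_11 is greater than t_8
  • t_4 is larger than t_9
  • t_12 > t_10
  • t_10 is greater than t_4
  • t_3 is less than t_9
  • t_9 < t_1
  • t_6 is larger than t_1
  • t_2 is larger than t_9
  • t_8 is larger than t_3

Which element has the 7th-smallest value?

t_4

Piecing the relations together gives one ordering: t_5 < t_3 < t_9 < t_2 < t_8 < t_11 < t_4 < t_10 < t_12 < t_1 < t_7 < t_6.
Counting 7 from the smallest end gives t_4.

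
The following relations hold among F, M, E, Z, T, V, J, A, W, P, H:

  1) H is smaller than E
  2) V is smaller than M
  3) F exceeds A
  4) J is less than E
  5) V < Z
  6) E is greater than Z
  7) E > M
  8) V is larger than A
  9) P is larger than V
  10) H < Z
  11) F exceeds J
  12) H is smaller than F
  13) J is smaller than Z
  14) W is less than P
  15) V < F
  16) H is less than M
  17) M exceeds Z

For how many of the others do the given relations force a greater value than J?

The elements the relations force above J are F, Z, M, E — no chain reaches any other.
That is 4.

4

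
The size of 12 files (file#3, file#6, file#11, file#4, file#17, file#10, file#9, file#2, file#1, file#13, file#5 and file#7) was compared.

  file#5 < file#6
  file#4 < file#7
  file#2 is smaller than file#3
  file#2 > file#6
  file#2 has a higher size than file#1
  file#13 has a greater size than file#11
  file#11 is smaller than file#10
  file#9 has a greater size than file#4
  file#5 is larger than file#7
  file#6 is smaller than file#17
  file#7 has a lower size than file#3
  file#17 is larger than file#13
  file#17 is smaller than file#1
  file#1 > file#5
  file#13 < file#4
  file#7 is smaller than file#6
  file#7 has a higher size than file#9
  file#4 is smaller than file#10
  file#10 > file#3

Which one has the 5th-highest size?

Chaining the given pairs: file#11 < file#13 < file#4 < file#9 < file#7 < file#5 < file#6 < file#17 < file#1 < file#2 < file#3 < file#10.
Counting 5 from the largest end gives file#17.

file#17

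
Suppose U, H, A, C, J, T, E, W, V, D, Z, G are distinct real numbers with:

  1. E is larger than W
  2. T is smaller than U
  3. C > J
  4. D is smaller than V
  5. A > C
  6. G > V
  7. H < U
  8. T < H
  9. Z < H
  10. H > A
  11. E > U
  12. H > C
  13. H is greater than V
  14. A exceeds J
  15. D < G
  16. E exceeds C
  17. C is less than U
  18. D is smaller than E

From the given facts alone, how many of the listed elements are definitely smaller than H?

Directly below H: C, Z, A, T, V.
One step further: J, D (7 so far).
Nothing else is reachable below H; 7 in all.

7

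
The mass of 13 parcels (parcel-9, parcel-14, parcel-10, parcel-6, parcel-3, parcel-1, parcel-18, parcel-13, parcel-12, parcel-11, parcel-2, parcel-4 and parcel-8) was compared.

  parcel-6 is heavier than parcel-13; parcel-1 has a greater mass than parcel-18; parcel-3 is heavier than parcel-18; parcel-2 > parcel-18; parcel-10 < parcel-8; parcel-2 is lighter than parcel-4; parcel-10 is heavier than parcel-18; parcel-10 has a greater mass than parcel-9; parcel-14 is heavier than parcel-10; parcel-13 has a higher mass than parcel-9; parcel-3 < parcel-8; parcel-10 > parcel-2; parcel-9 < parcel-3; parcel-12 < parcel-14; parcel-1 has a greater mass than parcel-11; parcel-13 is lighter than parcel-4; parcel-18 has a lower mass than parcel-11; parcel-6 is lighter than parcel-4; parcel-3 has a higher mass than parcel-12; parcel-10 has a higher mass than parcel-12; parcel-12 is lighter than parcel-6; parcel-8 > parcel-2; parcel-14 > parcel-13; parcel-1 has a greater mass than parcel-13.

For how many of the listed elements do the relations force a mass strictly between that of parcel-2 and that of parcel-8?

1

The relations place parcel-2 below parcel-8. An element lies strictly between them when it is forced above parcel-2 and also forced below parcel-8.
Above parcel-2: {parcel-10, parcel-4, parcel-14}. Below parcel-8: {parcel-9, parcel-18, parcel-12, parcel-3, parcel-10}.
Intersection: {parcel-10} — 1.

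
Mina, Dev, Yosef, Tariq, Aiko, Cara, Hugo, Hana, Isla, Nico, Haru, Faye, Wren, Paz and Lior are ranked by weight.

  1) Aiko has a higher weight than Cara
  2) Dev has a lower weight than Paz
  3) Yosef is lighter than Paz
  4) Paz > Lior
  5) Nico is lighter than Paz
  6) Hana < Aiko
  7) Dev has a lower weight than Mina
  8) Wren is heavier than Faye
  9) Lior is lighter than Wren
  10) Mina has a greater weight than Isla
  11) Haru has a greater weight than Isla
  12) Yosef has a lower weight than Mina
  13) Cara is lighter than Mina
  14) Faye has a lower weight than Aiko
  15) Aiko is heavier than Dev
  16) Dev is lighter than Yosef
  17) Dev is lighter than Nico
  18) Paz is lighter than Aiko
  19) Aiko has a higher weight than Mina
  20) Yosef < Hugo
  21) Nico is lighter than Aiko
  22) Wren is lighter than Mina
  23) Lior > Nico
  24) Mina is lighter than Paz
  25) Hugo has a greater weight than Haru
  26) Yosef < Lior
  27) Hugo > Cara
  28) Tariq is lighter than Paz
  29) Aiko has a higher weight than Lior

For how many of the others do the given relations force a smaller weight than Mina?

8

Directly below Mina: Dev, Isla, Yosef, Cara, Wren.
One step further: Faye, Lior (7 so far).
One step further: Nico (8 so far).
Nothing else is reachable below Mina; 8 in all.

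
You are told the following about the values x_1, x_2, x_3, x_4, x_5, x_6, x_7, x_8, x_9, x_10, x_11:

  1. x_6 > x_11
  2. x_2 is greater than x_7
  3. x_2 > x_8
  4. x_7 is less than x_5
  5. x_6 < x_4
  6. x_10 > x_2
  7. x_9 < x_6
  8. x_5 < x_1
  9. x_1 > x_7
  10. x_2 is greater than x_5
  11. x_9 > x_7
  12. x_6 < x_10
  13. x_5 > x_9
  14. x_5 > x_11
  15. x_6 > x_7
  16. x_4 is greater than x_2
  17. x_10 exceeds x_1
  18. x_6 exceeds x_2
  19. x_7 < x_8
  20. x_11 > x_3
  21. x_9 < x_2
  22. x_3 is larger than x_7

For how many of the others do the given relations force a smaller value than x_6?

7

Directly below x_6: x_7, x_9, x_11, x_2.
One step further: x_3, x_8, x_5 (7 so far).
No other element is forced below x_6 by the given relations, so the count is 7.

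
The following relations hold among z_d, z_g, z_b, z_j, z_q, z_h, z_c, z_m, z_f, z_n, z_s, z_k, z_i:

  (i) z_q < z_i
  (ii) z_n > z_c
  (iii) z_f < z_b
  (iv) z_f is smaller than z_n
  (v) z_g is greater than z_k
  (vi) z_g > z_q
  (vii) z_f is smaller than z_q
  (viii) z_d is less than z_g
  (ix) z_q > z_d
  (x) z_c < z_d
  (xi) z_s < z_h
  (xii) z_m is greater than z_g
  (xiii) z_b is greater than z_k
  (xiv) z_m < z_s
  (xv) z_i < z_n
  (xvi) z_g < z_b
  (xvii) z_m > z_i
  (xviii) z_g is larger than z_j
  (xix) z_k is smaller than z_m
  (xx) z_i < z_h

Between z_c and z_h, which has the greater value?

Chaining the given relations: z_c < z_d < z_q < z_g < z_m < z_s < z_h.
So z_c < z_h; z_h is the larger of the two.

z_h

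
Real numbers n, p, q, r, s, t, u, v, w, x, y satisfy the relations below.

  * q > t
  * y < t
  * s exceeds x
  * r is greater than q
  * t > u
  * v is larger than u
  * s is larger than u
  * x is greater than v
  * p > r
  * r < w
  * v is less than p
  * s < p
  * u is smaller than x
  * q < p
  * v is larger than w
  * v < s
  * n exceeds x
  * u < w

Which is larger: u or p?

p

Link the given pairs in sequence: u < t; t < q; q < r; r < w; w < v; v < x; x < s; s < p.
Chaining these gives u < t < q < r < w < v < x < s < p.
So u < p; p is the larger of the two.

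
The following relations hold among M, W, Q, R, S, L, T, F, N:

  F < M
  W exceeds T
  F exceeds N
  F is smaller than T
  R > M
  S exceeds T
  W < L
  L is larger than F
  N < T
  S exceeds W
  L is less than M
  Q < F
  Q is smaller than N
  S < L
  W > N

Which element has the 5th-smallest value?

W

Piecing the relations together gives one ordering: Q < N < F < T < W < S < L < M < R.
Counting 5 from the smallest end gives W.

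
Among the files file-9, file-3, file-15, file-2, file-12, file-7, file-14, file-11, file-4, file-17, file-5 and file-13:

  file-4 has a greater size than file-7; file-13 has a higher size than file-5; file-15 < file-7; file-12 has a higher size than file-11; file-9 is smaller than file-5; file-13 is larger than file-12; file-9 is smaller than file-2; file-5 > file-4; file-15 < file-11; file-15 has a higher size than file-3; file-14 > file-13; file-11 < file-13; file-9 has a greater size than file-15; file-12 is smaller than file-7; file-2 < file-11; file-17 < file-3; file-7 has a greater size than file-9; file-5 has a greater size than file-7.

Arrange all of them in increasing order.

The consecutive links are each given: file-17 < file-3; file-3 < file-15; file-15 < file-9; file-9 < file-2; file-2 < file-11; file-11 < file-12; file-12 < file-7; file-7 < file-4; file-4 < file-5; file-5 < file-13; file-13 < file-14.

file-17 < file-3 < file-15 < file-9 < file-2 < file-11 < file-12 < file-7 < file-4 < file-5 < file-13 < file-14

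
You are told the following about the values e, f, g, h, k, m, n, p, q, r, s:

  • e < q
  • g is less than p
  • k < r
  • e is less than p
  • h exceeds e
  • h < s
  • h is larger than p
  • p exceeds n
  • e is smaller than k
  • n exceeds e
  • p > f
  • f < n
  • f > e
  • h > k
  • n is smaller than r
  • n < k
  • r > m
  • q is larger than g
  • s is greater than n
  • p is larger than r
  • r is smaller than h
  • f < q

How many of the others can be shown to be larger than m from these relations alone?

From m the given relations immediately reach r.
From those, p, h — 3 in total.
From those, s — 4 in total.
Nothing else is reachable above m; 4 in all.

4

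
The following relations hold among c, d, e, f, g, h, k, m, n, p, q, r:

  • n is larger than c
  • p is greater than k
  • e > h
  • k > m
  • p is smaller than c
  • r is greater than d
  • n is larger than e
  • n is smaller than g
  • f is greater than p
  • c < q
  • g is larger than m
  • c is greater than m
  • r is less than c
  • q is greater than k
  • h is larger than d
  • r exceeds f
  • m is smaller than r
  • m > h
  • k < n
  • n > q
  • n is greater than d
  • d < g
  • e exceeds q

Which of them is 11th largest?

Chaining the given pairs: d < h < m < k < p < f < r < c < q < e < n < g.
Counting 11 from the largest end gives h.

h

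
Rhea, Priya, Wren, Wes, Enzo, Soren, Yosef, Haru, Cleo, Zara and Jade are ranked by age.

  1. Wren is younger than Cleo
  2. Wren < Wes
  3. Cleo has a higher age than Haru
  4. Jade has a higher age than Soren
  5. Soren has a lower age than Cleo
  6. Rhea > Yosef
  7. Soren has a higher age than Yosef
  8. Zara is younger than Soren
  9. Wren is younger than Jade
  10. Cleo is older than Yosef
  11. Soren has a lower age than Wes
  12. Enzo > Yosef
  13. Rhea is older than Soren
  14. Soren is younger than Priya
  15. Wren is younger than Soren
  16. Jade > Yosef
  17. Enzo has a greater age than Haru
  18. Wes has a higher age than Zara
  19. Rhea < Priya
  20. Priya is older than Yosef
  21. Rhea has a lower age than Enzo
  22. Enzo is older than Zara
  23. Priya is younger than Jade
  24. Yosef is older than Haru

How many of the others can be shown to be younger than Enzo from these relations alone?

Directly below Enzo: Zara, Haru, Yosef, Rhea.
One step further: Soren (5 so far).
One step further: Wren (6 so far).
No other element is forced below Enzo by the given relations, so the count is 6.

6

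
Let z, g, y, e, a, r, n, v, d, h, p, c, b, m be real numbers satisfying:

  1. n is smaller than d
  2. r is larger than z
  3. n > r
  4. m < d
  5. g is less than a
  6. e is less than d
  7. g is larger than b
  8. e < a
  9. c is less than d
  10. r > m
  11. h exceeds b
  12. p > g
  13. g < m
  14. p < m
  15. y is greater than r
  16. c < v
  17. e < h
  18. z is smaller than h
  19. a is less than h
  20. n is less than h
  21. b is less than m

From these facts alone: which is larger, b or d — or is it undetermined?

d

b < g and g < p give b < p.
Then p < m extends the chain to m.
With m < d: b < g < p < m < d.
So d is larger.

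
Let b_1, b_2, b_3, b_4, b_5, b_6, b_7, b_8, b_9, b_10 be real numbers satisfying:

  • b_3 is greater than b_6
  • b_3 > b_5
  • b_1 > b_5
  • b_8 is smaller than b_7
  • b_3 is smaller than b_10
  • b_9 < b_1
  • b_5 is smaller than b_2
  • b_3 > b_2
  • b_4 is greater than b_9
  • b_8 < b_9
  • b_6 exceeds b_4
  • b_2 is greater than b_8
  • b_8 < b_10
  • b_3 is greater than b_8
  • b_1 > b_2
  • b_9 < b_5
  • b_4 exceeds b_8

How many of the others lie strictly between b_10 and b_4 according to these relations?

2

The relations place b_4 below b_10. An element lies strictly between them when it is forced above b_4 and also forced below b_10.
Above b_4: {b_6, b_3}. Below b_10: {b_8, b_9, b_5, b_2, b_6, b_3}.
Intersection: {b_6, b_3} — 2.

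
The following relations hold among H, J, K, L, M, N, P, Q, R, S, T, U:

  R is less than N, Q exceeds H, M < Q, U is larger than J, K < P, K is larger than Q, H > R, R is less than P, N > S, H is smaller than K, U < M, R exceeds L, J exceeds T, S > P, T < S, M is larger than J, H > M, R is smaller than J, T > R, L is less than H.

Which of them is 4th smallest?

Piecing the relations together gives one ordering: L < R < T < J < U < M < H < Q < K < P < S < N.
The 4th smallest is J.

J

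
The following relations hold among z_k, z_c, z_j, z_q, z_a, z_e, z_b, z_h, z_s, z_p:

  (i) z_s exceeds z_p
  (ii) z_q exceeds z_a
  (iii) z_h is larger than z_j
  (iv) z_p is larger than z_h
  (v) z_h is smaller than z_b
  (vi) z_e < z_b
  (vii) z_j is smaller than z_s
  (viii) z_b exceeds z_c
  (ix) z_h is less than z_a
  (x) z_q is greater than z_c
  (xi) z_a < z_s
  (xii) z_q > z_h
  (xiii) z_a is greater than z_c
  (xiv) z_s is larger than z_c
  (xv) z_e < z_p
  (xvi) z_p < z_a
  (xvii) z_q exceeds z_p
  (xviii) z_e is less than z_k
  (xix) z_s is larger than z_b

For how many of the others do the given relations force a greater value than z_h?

The elements the relations force above z_h are z_p, z_a, z_b, z_q, z_s — no chain reaches any other.
That is 5.

5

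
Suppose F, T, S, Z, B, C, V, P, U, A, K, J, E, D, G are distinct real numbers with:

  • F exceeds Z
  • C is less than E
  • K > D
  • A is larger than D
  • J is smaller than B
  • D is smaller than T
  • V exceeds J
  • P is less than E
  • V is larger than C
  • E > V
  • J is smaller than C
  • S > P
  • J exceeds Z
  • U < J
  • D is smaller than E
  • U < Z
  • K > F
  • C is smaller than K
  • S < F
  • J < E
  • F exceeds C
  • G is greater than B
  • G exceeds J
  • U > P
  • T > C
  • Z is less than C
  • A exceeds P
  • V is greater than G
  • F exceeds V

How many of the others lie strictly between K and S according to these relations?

1

Chaining upward from S reaches: F.
Chaining downward from K reaches: P, U, Z, J, B, G, C, D, V, F.
Strictly between S and K are those in both lists: F — 1 element.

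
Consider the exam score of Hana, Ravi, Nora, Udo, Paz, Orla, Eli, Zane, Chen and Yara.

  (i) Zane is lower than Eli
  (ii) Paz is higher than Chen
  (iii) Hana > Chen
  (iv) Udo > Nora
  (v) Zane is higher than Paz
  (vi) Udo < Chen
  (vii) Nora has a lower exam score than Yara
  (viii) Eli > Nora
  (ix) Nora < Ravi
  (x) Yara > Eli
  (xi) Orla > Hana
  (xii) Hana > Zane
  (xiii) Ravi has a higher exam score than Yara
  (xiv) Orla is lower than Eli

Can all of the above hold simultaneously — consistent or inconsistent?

consistent

Every relation is compatible with Nora < Udo < Chen < Paz < Zane < Hana < Orla < Eli < Yara < Ravi; the set is consistent.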